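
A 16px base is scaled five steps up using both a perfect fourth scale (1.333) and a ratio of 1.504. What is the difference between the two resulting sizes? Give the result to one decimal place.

55.8px

Perfect fourth: 16.0 × 1.333⁵ = 67.340px
At 1.504: 16.0 × 1.504⁵ = 123.129px
Difference: 123.129 − 67.340 = 55.789px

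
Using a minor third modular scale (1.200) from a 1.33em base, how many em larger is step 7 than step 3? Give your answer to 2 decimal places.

Step 3: 1.33 × 1.200³ = 2.2982em
Step 7: 1.33 × 1.200⁷ = 4.7656em
Difference: 4.7656 − 2.2982 = 2.4674em

2.47em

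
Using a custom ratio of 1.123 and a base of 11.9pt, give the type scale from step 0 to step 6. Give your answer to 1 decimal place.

11.9pt, 13.4pt, 15.0pt, 16.9pt, 18.9pt, 21.3pt, 23.9pt

Step 0: 11.9pt
Step 1: 11.9 × 1.123 = 13.4
Step 2: 11.9 × 1.123² = 15.0
Step 3: 11.9 × 1.123³ = 16.9
Step 4: 11.9 × 1.123⁴ = 18.9
Step 5: 11.9 × 1.123⁵ = 21.3
Step 6: 11.9 × 1.123⁶ = 23.9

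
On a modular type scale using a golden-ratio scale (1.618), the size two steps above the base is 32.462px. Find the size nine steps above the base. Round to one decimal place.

942.4px

The gap is 9 − (2) = 7 steps, so the factor is 1.618^7.
32.462 × 1.618⁷ = 32.462 × 29.03017 ≈ 942.377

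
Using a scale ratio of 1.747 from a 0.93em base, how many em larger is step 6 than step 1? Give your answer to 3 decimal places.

Step 1: 0.93 × 1.747 = 1.62471em
Step 6: 0.93 × 1.747⁶ = 26.43872em
Difference: 26.43872 − 1.62471 = 24.81401em

24.814em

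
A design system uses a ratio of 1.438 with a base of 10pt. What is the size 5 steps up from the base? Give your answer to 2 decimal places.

A modular type scale is a geometric sequence: sizeₙ = base × rⁿ.
10.0 × 1.438⁵ = 10.0 × 6.14886 ≈ 61.49

61.49pt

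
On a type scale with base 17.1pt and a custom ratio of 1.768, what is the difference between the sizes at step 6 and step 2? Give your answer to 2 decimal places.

Step 2: 17.1 × 1.768² = 53.4516pt
Step 6: 17.1 × 1.768⁶ = 522.2635pt
Difference: 522.2635 − 53.4516 = 468.8119pt

468.81pt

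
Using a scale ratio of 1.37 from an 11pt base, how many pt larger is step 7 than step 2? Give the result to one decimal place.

79.0pt

Step 2: 11.0 × 1.37² = 20.646pt
Step 7: 11.0 × 1.37⁷ = 99.641pt
Difference: 99.641 − 20.646 = 78.995pt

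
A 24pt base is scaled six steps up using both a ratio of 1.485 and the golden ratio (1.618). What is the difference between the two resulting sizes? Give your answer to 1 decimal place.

At 1.485: 24.0 × 1.485⁶ = 257.377pt
Golden ratio: 24.0 × 1.618⁶ = 430.608pt
Difference: 430.608 − 257.377 = 173.231pt

173.2pt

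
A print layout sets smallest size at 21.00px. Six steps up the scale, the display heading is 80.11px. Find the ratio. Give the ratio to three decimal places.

1.250

r⁶ = 80.11 / 21.00, so r = (80.11/21.00)^(1/6).
r = 3.8148^(1/6) ≈ 1.2500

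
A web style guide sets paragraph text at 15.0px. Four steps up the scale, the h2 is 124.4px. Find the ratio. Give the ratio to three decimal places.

1.697

The ratio satisfies 15.0 × r⁴ = 124.4, so r = (124.4 / 15.0)^(1/4).
r = 8.2933^(1/4) ≈ 1.6970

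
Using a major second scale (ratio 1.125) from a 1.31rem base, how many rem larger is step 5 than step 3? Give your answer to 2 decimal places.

Step 3: 1.31 × 1.125³ = 1.8652rem
Step 5: 1.31 × 1.125⁵ = 2.3607rem
Difference: 2.3607 − 1.8652 = 0.4955rem

0.50rem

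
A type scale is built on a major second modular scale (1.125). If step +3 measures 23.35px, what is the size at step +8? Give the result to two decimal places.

Moving from step +3 to step +8 is 5 steps up, so multiply by r⁵.
23.35 × 1.125⁵ = 23.35 × 1.80203 ≈ 42.077

42.08px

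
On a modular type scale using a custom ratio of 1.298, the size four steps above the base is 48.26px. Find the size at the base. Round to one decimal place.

48.26 ÷ 1.298⁴ = 48.26 ÷ 2.83856 ≈ 17.002

17.0px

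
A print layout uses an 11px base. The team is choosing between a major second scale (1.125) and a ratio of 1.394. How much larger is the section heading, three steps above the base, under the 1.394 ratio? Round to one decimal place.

14.1px

Major second: 11.0 × 1.125³ = 15.662px
At 1.394: 11.0 × 1.394³ = 29.798px
Difference: 29.798 − 15.662 = 14.136px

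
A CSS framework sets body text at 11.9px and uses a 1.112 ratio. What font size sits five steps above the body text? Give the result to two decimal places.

A modular type scale is a geometric sequence: sizeₙ = base × rⁿ.
11.9 × 1.112⁵ = 11.9 × 1.70029 ≈ 20.23

20.23px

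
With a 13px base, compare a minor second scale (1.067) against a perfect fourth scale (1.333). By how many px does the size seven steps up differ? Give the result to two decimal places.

76.75px

Minor second: 13.0 × 1.067⁷ = 20.4689px
Perfect fourth: 13.0 × 1.333⁷ = 97.2197px
Difference: 97.2197 − 20.4689 = 76.7508px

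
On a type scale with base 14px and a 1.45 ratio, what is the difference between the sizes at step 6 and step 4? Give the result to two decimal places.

68.23px

Step 4: 14.0 × 1.45⁴ = 61.8871px
Step 6: 14.0 × 1.45⁶ = 130.1176px
Difference: 130.1176 − 61.8871 = 68.2305px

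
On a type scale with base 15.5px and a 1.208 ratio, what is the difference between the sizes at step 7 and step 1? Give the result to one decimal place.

39.5px

Step 1: 15.5 × 1.208 = 18.724px
Step 7: 15.5 × 1.208⁷ = 58.184px
Difference: 58.184 − 18.724 = 39.460px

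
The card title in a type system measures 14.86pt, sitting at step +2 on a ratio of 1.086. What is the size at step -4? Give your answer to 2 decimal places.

9.06pt

14.86 ÷ 1.086⁶ = 14.86 ÷ 1.64051 ≈ 9.058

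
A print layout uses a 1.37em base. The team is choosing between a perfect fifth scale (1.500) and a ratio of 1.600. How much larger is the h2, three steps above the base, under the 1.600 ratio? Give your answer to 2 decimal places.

0.99em

Perfect fifth: 1.37 × 1.500³ = 4.6238em
At 1.600: 1.37 × 1.600³ = 5.6115em
Difference: 5.6115 − 4.6238 = 0.9877em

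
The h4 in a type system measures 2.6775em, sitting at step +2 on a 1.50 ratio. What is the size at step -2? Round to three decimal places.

The gap is -2 − (2) = -4 steps, so the factor is 1.50^-4.
2.6775 ÷ 1.50⁴ = 2.6775 ÷ 5.06250 ≈ 0.529

0.529em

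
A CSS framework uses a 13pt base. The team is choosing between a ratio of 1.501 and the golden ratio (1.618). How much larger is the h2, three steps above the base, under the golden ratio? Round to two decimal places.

11.10pt

At 1.501: 13.0 × 1.501³ = 43.9628pt
Golden ratio: 13.0 × 1.618³ = 55.0654pt
Difference: 55.0654 − 43.9628 = 11.1026pt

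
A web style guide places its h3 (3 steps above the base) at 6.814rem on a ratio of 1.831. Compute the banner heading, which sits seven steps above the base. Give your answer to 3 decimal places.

76.587rem

6.814 × 1.831⁴ = 6.814 × 11.23967 ≈ 76.587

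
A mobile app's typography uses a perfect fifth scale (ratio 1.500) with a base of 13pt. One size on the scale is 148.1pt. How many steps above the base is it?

1.500ⁿ = 148.1 / 13 = 11.3923
n = ln(11.3923) / ln(1.500) = 2.4329 / 0.4055 ≈ 6.00

6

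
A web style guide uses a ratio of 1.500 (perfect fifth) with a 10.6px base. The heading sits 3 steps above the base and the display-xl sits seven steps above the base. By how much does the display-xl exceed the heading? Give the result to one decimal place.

145.3px

Step 3: 10.6 × 1.500³ = 35.775px
Step 7: 10.6 × 1.500⁷ = 181.111px
Difference: 181.111 − 35.775 = 145.336px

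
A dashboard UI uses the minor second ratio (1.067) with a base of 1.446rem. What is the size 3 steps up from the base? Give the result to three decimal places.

1.757rem

1.446 × 1.067³ = 1.446 × 1.21477 ≈ 1.757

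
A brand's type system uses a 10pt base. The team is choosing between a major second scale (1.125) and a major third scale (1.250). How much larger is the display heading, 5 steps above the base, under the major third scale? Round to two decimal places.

12.50pt

Major second: 10.0 × 1.125⁵ = 18.0203pt
Major third: 10.0 × 1.250⁵ = 30.5176pt
Difference: 30.5176 − 18.0203 = 12.4973pt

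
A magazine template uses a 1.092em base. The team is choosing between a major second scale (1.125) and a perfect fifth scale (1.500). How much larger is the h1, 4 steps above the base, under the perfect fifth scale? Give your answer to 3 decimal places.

Major second: 1.092 × 1.125⁴ = 1.74917em
Perfect fifth: 1.092 × 1.500⁴ = 5.52825em
Difference: 5.52825 − 1.74917 = 3.77908em

3.779em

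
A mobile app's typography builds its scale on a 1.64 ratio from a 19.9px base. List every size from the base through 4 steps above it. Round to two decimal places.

Step 0: 19.9px
Step 1: 19.9 × 1.64 = 32.64
Step 2: 19.9 × 1.64² = 53.52
Step 3: 19.9 × 1.64³ = 87.78
Step 4: 19.9 × 1.64⁴ = 143.96

19.90px, 32.64px, 53.52px, 87.78px, 143.96px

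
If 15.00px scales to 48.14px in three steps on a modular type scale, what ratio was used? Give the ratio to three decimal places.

r³ = 48.14 / 15.00, so r = (48.14/15.00)^(1/3).
r = 3.2093^(1/3) ≈ 1.4750

1.475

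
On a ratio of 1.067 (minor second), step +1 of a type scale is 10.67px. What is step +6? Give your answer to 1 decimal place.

14.8px

Moving from step +1 to step +6 is 5 steps up, so multiply by r⁵.
10.67 × 1.067⁵ = 10.67 × 1.38300 ≈ 14.757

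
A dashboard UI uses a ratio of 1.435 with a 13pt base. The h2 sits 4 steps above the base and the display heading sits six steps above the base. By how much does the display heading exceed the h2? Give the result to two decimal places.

Step 4: 13.0 × 1.435⁴ = 55.1253pt
Step 6: 13.0 × 1.435⁶ = 113.5154pt
Difference: 113.5154 − 55.1253 = 58.3901pt

58.39pt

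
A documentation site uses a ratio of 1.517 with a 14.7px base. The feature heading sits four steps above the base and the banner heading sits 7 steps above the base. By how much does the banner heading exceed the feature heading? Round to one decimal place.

Step 4: 14.7 × 1.517⁴ = 77.850px
Step 7: 14.7 × 1.517⁷ = 271.779px
Difference: 271.779 − 77.850 = 193.929px

193.9px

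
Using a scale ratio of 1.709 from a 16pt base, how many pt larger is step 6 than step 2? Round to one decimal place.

Step 2: 16.0 × 1.709² = 46.731pt
Step 6: 16.0 × 1.709⁶ = 398.632pt
Difference: 398.632 − 46.731 = 351.901pt

351.9pt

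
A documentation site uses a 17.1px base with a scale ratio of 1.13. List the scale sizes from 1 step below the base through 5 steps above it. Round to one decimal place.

15.1px, 17.1px, 19.3px, 21.8px, 24.7px, 27.9px, 31.5px

Step -1: 17.1 ÷ 1.13 = 15.1
Step 0: 17.1px
Step 1: 17.1 × 1.13 = 19.3
Step 2: 17.1 × 1.13² = 21.8
Step 3: 17.1 × 1.13³ = 24.7
Step 4: 17.1 × 1.13⁴ = 27.9
Step 5: 17.1 × 1.13⁵ = 31.5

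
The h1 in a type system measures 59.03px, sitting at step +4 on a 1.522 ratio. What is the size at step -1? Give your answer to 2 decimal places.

The gap is -1 − (4) = -5 steps, so the factor is 1.522^-5.
59.03 ÷ 1.522⁵ = 59.03 ÷ 8.16720 ≈ 7.228

7.23px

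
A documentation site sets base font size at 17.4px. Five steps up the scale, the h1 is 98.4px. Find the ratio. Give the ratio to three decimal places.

The ratio satisfies 17.4 × r⁵ = 98.4, so r = (98.4 / 17.4)^(1/5).
r = 5.6552^(1/5) ≈ 1.4141

1.414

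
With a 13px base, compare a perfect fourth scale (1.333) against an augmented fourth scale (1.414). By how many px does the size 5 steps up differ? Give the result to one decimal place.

Perfect fourth: 13.0 × 1.333⁵ = 54.713px
Augmented fourth: 13.0 × 1.414⁵ = 73.484px
Difference: 73.484 − 54.713 = 18.771px

18.8px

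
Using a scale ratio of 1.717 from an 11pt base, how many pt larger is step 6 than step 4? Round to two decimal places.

Step 4: 11.0 × 1.717⁴ = 95.6035pt
Step 6: 11.0 × 1.717⁶ = 281.8477pt
Difference: 281.8477 − 95.6035 = 186.2442pt

186.24pt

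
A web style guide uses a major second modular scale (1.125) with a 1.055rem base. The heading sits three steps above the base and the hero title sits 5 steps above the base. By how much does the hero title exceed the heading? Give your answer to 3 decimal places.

Step 3: 1.055 × 1.125³ = 1.50214rem
Step 5: 1.055 × 1.125⁵ = 1.90114rem
Difference: 1.90114 − 1.50214 = 0.39900rem

0.399rem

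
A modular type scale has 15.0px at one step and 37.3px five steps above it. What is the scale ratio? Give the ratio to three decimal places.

1.200

r⁵ = 37.3 / 15.0, so r = (37.3/15.0)^(1/5).
r = 2.4867^(1/5) ≈ 1.1998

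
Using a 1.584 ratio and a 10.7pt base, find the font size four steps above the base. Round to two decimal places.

Each step on a modular scale multiplies by the ratio, so the size n steps from the base is base × ratioⁿ.
10.7 × 1.584⁴ = 10.7 × 6.29536 ≈ 67.36

67.36pt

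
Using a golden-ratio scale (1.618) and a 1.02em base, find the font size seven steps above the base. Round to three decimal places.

1.02 × 1.618⁷ = 1.02 × 29.03017 ≈ 29.611

29.611em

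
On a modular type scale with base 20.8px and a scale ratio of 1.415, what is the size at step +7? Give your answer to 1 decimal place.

236.2px

Every step multiplies by the scale ratio.
20.8 × 1.415⁷ = 20.8 × 11.35782 ≈ 236.24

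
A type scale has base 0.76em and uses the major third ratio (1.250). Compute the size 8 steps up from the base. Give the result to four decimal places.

4.5300em

0.76 × 1.250⁸ = 0.76 × 5.96046 ≈ 4.5300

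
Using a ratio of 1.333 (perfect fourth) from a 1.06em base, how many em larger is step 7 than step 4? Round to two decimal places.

4.58em

Step 4: 1.06 × 1.333⁴ = 3.3468em
Step 7: 1.06 × 1.333⁷ = 7.9271em
Difference: 7.9271 − 3.3468 = 4.5803em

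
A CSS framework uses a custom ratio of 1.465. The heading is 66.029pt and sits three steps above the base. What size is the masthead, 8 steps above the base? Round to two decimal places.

445.58pt

66.029 × 1.465⁵ = 66.029 × 6.74820 ≈ 445.577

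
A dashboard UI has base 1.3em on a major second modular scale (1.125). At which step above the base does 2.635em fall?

6

1.125ⁿ = 2.635 / 1.3 = 2.0269
n = ln(2.0269) / ln(1.125) = 0.7065 / 0.1178 ≈ 6.00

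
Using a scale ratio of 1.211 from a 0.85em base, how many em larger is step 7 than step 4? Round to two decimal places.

1.42em

Step 4: 0.85 × 1.211⁴ = 1.8281em
Step 7: 0.85 × 1.211⁷ = 3.2466em
Difference: 3.2466 − 1.8281 = 1.4185em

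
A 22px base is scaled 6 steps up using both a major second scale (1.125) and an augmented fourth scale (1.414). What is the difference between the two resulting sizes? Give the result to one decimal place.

131.2px

Major second: 22.0 × 1.125⁶ = 44.600px
Augmented fourth: 22.0 × 1.414⁶ = 175.841px
Difference: 175.841 − 44.600 = 131.241px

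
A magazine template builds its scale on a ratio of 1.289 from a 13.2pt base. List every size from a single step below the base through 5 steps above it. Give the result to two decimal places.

Step -1: 13.2 ÷ 1.289 = 10.24
Step 0: 13.2pt
Step 1: 13.2 × 1.289 = 17.01
Step 2: 13.2 × 1.289² = 21.93
Step 3: 13.2 × 1.289³ = 28.27
Step 4: 13.2 × 1.289⁴ = 36.44
Step 5: 13.2 × 1.289⁵ = 46.97

10.24pt, 13.20pt, 17.01pt, 21.93pt, 28.27pt, 36.44pt, 46.97pt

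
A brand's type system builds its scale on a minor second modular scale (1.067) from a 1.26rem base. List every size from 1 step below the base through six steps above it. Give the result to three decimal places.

Step -1: 1.26 ÷ 1.067 = 1.181
Step 0: 1.26rem
Step 1: 1.26 × 1.067 = 1.344
Step 2: 1.26 × 1.067² = 1.434
Step 3: 1.26 × 1.067³ = 1.531
Step 4: 1.26 × 1.067⁴ = 1.633
Step 5: 1.26 × 1.067⁵ = 1.743
Step 6: 1.26 × 1.067⁶ = 1.859

1.181rem, 1.260rem, 1.344rem, 1.434rem, 1.531rem, 1.633rem, 1.743rem, 1.859rem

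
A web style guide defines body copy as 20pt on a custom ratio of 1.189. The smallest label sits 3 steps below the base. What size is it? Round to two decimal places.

20.0 ÷ 1.189³ = 20.0 ÷ 1.68091 ≈ 11.90

11.90pt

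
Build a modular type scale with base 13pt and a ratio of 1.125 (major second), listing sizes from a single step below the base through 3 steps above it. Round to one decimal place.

11.6pt, 13.0pt, 14.6pt, 16.5pt, 18.5pt

Step -1: 13.0 ÷ 1.125 = 11.6
Step 0: 13pt
Step 1: 13.0 × 1.125 = 14.6
Step 2: 13.0 × 1.125² = 16.5
Step 3: 13.0 × 1.125³ = 18.5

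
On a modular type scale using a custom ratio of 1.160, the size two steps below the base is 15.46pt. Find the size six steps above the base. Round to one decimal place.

50.7pt

15.46 × 1.160⁸ = 15.46 × 3.27841 ≈ 50.684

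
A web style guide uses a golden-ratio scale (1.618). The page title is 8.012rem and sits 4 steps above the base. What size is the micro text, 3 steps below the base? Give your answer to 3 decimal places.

0.276rem

8.012 ÷ 1.618⁷ = 8.012 ÷ 29.03017 ≈ 0.276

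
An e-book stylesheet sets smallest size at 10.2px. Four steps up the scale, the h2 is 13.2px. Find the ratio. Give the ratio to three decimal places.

r⁴ = 13.2 / 10.2, so r = (13.2/10.2)^(1/4).
r = 1.2941^(1/4) ≈ 1.0666

1.067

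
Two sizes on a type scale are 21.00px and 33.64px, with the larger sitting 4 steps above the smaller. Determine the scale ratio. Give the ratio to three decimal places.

The ratio satisfies 21.00 × r⁴ = 33.64, so r = (33.64 / 21.00)^(1/4).
r = 1.6019^(1/4) ≈ 1.1250

1.125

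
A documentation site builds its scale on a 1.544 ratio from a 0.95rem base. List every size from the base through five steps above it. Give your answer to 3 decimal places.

Step 0: 0.95rem
Step 1: 0.95 × 1.544 = 1.467
Step 2: 0.95 × 1.544² = 2.265
Step 3: 0.95 × 1.544³ = 3.497
Step 4: 0.95 × 1.544⁴ = 5.399
Step 5: 0.95 × 1.544⁵ = 8.336

0.950rem, 1.467rem, 2.265rem, 3.497rem, 5.399rem, 8.336rem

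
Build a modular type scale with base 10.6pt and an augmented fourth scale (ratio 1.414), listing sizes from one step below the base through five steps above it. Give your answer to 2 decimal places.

7.50pt, 10.60pt, 14.99pt, 21.19pt, 29.97pt, 42.37pt, 59.92pt

Step -1: 10.6 ÷ 1.414 = 7.50
Step 0: 10.6pt
Step 1: 10.6 × 1.414 = 14.99
Step 2: 10.6 × 1.414² = 21.19
Step 3: 10.6 × 1.414³ = 29.97
Step 4: 10.6 × 1.414⁴ = 42.37
Step 5: 10.6 × 1.414⁵ = 59.92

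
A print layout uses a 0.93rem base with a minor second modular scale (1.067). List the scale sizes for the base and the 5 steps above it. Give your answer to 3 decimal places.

0.930rem, 0.992rem, 1.059rem, 1.130rem, 1.205rem, 1.286rem

Step 0: 0.93rem
Step 1: 0.93 × 1.067 = 0.992
Step 2: 0.93 × 1.067² = 1.059
Step 3: 0.93 × 1.067³ = 1.130
Step 4: 0.93 × 1.067⁴ = 1.205
Step 5: 0.93 × 1.067⁵ = 1.286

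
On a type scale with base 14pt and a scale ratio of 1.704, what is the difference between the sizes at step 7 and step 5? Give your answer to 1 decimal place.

Step 5: 14.0 × 1.704⁵ = 201.130pt
Step 7: 14.0 × 1.704⁷ = 584.003pt
Difference: 584.003 − 201.130 = 382.873pt

382.9pt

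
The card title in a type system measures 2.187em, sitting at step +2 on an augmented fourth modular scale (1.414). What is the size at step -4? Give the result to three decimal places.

0.274em

2.187 ÷ 1.414⁶ = 2.187 ÷ 7.99275 ≈ 0.274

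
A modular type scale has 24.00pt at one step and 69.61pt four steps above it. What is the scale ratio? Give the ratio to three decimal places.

r⁴ = 69.61 / 24.00, so r = (69.61/24.00)^(1/4).
r = 2.9004^(1/4) ≈ 1.3050

1.305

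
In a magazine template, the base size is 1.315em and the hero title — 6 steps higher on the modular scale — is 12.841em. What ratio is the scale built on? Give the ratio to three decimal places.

r⁶ = 12.841 / 1.315, so r = (12.841/1.315)^(1/6).
r = 9.7650^(1/6) ≈ 1.4620

1.462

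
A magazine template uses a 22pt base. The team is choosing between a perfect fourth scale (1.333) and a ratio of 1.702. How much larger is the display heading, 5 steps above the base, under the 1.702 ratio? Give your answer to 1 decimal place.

221.6pt

Perfect fourth: 22.0 × 1.333⁵ = 92.592pt
At 1.702: 22.0 × 1.702⁵ = 314.210pt
Difference: 314.210 − 92.592 = 221.618pt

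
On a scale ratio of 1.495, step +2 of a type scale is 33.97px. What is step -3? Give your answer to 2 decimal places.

33.97 ÷ 1.495⁵ = 33.97 ÷ 7.46803 ≈ 4.549

4.55px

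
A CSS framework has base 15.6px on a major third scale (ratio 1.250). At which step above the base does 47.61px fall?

5

1.250ⁿ = 47.61 / 15.6 = 3.0519
n = ln(3.0519) / ln(1.250) = 1.1158 / 0.2231 ≈ 5.00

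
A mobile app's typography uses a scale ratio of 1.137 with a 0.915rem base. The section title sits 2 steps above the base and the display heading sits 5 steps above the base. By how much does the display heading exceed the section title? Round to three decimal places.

0.556rem

Step 2: 0.915 × 1.137² = 1.18288rem
Step 5: 0.915 × 1.137⁵ = 1.73870rem
Difference: 1.73870 − 1.18288 = 0.55582rem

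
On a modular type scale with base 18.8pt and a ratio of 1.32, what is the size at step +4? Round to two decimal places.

Each step on a modular scale multiplies by the ratio, so the size n steps from the base is base × ratioⁿ.
18.8 × 1.32⁴ = 18.8 × 3.03596 ≈ 57.08

57.08pt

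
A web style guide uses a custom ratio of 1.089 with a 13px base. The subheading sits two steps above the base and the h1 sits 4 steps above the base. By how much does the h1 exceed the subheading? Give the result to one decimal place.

Step 2: 13.0 × 1.089² = 15.417px
Step 4: 13.0 × 1.089⁴ = 18.283px
Difference: 18.283 − 15.417 = 2.866px

2.9px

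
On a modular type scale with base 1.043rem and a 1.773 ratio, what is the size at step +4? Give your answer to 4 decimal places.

1.043 × 1.773⁴ = 1.043 × 9.88177 ≈ 10.3067

10.3067rem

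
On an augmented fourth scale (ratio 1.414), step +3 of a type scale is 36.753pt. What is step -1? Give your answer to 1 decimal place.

Moving from step +3 to step -1 is 4 steps down, so divide by r⁴.
36.753 ÷ 1.414⁴ = 36.753 ÷ 3.99758 ≈ 9.194

9.2pt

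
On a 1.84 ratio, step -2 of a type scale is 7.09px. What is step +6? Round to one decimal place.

931.5px

7.09 × 1.84⁸ = 7.09 × 131.38403 ≈ 931.513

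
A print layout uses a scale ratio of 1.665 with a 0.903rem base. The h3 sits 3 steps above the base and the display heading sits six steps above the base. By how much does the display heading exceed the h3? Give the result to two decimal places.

15.07rem

Step 3: 0.903 × 1.665³ = 4.1680rem
Step 6: 0.903 × 1.665⁶ = 19.2386rem
Difference: 19.2386 − 4.1680 = 15.0706rem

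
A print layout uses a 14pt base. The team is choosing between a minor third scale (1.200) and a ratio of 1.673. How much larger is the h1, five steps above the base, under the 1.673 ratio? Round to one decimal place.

148.7pt

Minor third: 14.0 × 1.200⁵ = 34.836pt
At 1.673: 14.0 × 1.673⁵ = 183.488pt
Difference: 183.488 − 34.836 = 148.652pt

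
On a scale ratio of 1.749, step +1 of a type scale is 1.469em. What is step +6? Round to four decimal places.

1.469 × 1.749⁵ = 1.469 × 16.36624 ≈ 24.0420

24.0420em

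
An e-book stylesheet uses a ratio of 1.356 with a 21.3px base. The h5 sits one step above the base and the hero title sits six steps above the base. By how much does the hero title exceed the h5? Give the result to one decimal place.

Step 1: 21.3 × 1.356 = 28.883px
Step 6: 21.3 × 1.356⁶ = 132.415px
Difference: 132.415 − 28.883 = 103.532px

103.5px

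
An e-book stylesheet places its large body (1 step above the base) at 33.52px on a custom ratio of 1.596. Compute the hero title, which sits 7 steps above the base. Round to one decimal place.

The gap is 7 − (1) = 6 steps, so the factor is 1.596^6.
33.52 × 1.596⁶ = 33.52 × 16.52713 ≈ 553.989

554.0px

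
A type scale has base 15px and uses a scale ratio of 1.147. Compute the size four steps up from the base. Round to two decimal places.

25.96px

15.0 × 1.147⁴ = 15.0 × 1.73083 ≈ 25.96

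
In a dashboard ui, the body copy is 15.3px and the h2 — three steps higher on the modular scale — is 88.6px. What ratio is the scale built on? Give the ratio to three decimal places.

r³ = 88.6 / 15.3, so r = (88.6/15.3)^(1/3).
r = 5.7908^(1/3) ≈ 1.7958

1.796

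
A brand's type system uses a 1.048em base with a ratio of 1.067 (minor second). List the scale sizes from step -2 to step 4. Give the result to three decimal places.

Step -2: 1.048 ÷ 1.067² = 0.921
Step -1: 1.048 ÷ 1.067 = 0.982
Step 0: 1.048em
Step 1: 1.048 × 1.067 = 1.118
Step 2: 1.048 × 1.067² = 1.193
Step 3: 1.048 × 1.067³ = 1.273
Step 4: 1.048 × 1.067⁴ = 1.358

0.921em, 0.982em, 1.048em, 1.118em, 1.193em, 1.273em, 1.358em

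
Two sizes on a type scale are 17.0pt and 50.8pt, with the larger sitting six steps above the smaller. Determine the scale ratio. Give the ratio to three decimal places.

1.200

The ratio satisfies 17.0 × r⁶ = 50.8, so r = (50.8 / 17.0)^(1/6).
r = 2.9882^(1/6) ≈ 1.2002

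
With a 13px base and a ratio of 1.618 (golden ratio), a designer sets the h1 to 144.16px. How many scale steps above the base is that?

5

1.618ⁿ = 144.16 / 13 = 11.0892
n = ln(11.0892) / ln(1.618) = 2.4060 / 0.4812 ≈ 5.00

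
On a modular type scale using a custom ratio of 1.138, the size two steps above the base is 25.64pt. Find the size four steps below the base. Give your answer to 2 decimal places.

25.64 ÷ 1.138⁶ = 25.64 ÷ 2.17197 ≈ 11.805

11.80pt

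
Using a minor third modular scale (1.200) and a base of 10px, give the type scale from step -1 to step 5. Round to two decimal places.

8.33px, 10.00px, 12.00px, 14.40px, 17.28px, 20.74px, 24.88px

Step -1: 10.0 ÷ 1.200 = 8.33
Step 0: 10px
Step 1: 10.0 × 1.200 = 12.00
Step 2: 10.0 × 1.200² = 14.40
Step 3: 10.0 × 1.200³ = 17.28
Step 4: 10.0 × 1.200⁴ = 20.74
Step 5: 10.0 × 1.200⁵ = 24.88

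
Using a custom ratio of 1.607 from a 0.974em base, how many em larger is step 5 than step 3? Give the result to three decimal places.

6.396em

Step 3: 0.974 × 1.607³ = 4.04210em
Step 5: 0.974 × 1.607⁵ = 10.43851em
Difference: 10.43851 − 4.04210 = 6.39641em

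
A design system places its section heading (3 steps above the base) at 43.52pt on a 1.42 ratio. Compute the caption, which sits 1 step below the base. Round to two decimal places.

43.52 ÷ 1.42⁴ = 43.52 ÷ 4.06587 ≈ 10.704

10.70pt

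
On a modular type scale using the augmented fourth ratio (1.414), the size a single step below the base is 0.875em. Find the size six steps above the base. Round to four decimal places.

0.875 × 1.414⁷ = 0.875 × 11.30175 ≈ 9.8890

9.8890em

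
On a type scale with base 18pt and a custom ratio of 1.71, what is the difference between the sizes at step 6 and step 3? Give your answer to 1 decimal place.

Step 3: 18.0 × 1.71³ = 90.004pt
Step 6: 18.0 × 1.71⁶ = 450.038pt
Difference: 450.038 − 90.004 = 360.034pt

360.0pt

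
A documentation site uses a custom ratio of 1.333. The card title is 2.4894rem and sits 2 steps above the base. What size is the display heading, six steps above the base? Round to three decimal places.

7.860rem

2.4894 × 1.333⁴ = 2.4894 × 3.15733 ≈ 7.860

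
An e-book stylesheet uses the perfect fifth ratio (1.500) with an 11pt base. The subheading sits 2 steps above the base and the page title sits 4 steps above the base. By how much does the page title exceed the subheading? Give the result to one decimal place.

30.9pt

Step 2: 11.0 × 1.500² = 24.750pt
Step 4: 11.0 × 1.500⁴ = 55.688pt
Difference: 55.688 − 24.750 = 30.938pt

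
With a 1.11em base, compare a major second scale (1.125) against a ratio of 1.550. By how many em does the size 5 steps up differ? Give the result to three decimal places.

Major second: 1.11 × 1.125⁵ = 2.00026em
At 1.550: 1.11 × 1.550⁵ = 9.93074em
Difference: 9.93074 − 2.00026 = 7.93048em

7.930em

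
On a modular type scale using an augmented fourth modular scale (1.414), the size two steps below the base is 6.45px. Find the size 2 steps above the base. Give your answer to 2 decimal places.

Moving from step -2 to step +2 is 4 steps up, so multiply by r⁴.
6.45 × 1.414⁴ = 6.45 × 3.99758 ≈ 25.784

25.78px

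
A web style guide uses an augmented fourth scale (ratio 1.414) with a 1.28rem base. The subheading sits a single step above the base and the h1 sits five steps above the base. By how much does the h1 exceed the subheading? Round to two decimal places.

Step 1: 1.28 × 1.414 = 1.8099rem
Step 5: 1.28 × 1.414⁵ = 7.2353rem
Difference: 7.2353 − 1.8099 = 5.4254rem

5.43rem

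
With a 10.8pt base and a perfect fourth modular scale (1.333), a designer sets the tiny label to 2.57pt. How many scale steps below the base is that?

5

1.333ⁿ = 10.8 / 2.57 = 4.2023
n = ln(4.2023) / ln(1.333) = 1.4356 / 0.2874 ≈ 4.99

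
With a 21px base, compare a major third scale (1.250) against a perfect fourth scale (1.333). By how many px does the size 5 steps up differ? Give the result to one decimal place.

24.3px

Major third: 21.0 × 1.250⁵ = 64.087px
Perfect fourth: 21.0 × 1.333⁵ = 88.383px
Difference: 88.383 − 64.087 = 24.296px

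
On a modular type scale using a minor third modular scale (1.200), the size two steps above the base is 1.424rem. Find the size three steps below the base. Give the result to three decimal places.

0.572rem

Moving from step +2 to step -3 is 5 steps down, so divide by r⁵.
1.424 ÷ 1.200⁵ = 1.424 ÷ 2.48832 ≈ 0.572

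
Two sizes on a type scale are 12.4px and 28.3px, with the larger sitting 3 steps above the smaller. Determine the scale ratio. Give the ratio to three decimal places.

r³ = 28.3 / 12.4, so r = (28.3/12.4)^(1/3).
r = 2.2823^(1/3) ≈ 1.3166

1.317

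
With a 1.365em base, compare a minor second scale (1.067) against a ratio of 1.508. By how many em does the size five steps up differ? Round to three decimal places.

8.757em

Minor second: 1.365 × 1.067⁵ = 1.88779em
At 1.508: 1.365 × 1.508⁵ = 10.64485em
Difference: 10.64485 − 1.88779 = 8.75706em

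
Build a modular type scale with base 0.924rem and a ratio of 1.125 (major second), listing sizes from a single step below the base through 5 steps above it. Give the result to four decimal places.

Step -1: 0.924 ÷ 1.125 = 0.8213
Step 0: 0.924rem
Step 1: 0.924 × 1.125 = 1.0395
Step 2: 0.924 × 1.125² = 1.1694
Step 3: 0.924 × 1.125³ = 1.3156
Step 4: 0.924 × 1.125⁴ = 1.4801
Step 5: 0.924 × 1.125⁵ = 1.6651

0.8213rem, 0.9240rem, 1.0395rem, 1.1694rem, 1.3156rem, 1.4801rem, 1.6651rem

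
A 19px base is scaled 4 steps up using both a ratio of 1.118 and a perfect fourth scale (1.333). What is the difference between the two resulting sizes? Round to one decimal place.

At 1.118: 19.0 × 1.118⁴ = 29.684px
Perfect fourth: 19.0 × 1.333⁴ = 59.989px
Difference: 59.989 − 29.684 = 30.305px

30.3px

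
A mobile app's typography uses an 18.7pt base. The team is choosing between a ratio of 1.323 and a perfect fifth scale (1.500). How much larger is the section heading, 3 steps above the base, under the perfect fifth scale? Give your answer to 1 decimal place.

At 1.323: 18.7 × 1.323³ = 43.303pt
Perfect fifth: 18.7 × 1.500³ = 63.112pt
Difference: 63.112 − 43.303 = 19.809pt

19.8pt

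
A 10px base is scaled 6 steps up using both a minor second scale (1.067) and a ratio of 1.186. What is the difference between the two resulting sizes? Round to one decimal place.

Minor second: 10.0 × 1.067⁶ = 14.757px
At 1.186: 10.0 × 1.186⁶ = 27.830px
Difference: 27.830 − 14.757 = 13.073px

13.1px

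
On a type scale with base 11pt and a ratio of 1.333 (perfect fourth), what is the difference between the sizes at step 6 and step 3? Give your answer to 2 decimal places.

35.66pt

Step 3: 11.0 × 1.333³ = 26.0545pt
Step 6: 11.0 × 1.333⁶ = 61.7126pt
Difference: 61.7126 − 26.0545 = 35.6581pt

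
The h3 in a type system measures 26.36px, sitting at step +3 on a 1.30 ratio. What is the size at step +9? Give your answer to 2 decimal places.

26.36 × 1.30⁶ = 26.36 × 4.82681 ≈ 127.235

127.23px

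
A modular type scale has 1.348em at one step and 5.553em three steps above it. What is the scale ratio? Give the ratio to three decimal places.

The ratio satisfies 1.348 × r³ = 5.553, so r = (5.553 / 1.348)^(1/3).
r = 4.1194^(1/3) ≈ 1.6030

1.603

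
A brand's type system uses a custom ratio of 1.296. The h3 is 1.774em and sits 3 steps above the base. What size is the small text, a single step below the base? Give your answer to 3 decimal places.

0.629em

1.774 ÷ 1.296⁴ = 1.774 ÷ 2.82111 ≈ 0.629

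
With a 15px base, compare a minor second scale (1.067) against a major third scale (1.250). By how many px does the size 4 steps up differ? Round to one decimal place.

17.2px

Minor second: 15.0 × 1.067⁴ = 19.442px
Major third: 15.0 × 1.250⁴ = 36.621px
Difference: 36.621 − 19.442 = 17.179px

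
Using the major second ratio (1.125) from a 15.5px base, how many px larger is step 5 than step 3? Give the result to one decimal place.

Step 3: 15.5 × 1.125³ = 22.069px
Step 5: 15.5 × 1.125⁵ = 27.932px
Difference: 27.932 − 22.069 = 5.863px

5.9px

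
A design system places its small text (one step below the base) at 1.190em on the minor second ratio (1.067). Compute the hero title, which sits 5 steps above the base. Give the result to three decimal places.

1.190 × 1.067⁶ = 1.190 × 1.47566 ≈ 1.756

1.756em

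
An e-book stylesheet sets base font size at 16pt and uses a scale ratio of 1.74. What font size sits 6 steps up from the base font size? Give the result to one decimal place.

16.0 × 1.74⁶ = 16.0 × 27.75208 ≈ 444.03

444.0pt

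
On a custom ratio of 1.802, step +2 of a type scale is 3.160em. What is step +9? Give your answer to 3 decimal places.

194.971em

3.160 × 1.802⁷ = 3.160 × 61.69976 ≈ 194.971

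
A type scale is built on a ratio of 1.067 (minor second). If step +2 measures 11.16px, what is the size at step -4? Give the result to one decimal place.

7.6px

11.16 ÷ 1.067⁶ = 11.16 ÷ 1.47566 ≈ 7.563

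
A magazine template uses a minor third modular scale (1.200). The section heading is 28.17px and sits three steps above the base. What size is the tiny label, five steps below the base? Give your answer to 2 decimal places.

6.55px

28.17 ÷ 1.200⁸ = 28.17 ÷ 4.29982 ≈ 6.551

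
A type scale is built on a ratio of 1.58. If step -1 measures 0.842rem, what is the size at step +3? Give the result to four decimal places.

5.2474rem

0.842 × 1.58⁴ = 0.842 × 6.23201 ≈ 5.2474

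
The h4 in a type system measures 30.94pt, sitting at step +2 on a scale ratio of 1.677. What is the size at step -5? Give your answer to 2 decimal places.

The gap is -5 − (2) = -7 steps, so the factor is 1.677^-7.
30.94 ÷ 1.677⁷ = 30.94 ÷ 37.30194 ≈ 0.829

0.83pt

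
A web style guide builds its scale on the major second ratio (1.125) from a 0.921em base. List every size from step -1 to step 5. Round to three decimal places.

Step -1: 0.921 ÷ 1.125 = 0.819
Step 0: 0.921em
Step 1: 0.921 × 1.125 = 1.036
Step 2: 0.921 × 1.125² = 1.166
Step 3: 0.921 × 1.125³ = 1.311
Step 4: 0.921 × 1.125⁴ = 1.475
Step 5: 0.921 × 1.125⁵ = 1.660

0.819em, 0.921em, 1.036em, 1.166em, 1.311em, 1.475em, 1.660em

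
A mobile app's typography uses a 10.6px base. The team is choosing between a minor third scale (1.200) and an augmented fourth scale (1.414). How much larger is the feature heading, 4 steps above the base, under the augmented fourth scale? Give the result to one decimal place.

20.4px

Minor third: 10.6 × 1.200⁴ = 21.980px
Augmented fourth: 10.6 × 1.414⁴ = 42.374px
Difference: 42.374 − 21.980 = 20.394px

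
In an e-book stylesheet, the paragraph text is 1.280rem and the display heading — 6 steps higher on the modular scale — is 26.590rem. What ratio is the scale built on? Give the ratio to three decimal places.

The ratio satisfies 1.280 × r⁶ = 26.590, so r = (26.590 / 1.280)^(1/6).
r = 20.7734^(1/6) ≈ 1.6580

1.658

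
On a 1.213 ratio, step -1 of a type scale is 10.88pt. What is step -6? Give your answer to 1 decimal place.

4.1pt

10.88 ÷ 1.213⁵ = 10.88 ÷ 2.62606 ≈ 4.143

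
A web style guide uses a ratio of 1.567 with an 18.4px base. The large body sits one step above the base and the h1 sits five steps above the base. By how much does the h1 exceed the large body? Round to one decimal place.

145.0px

Step 1: 18.4 × 1.567 = 28.833px
Step 5: 18.4 × 1.567⁵ = 173.845px
Difference: 173.845 − 28.833 = 145.012px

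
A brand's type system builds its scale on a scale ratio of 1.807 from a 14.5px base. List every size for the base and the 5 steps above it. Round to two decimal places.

Step 0: 14.5px
Step 1: 14.5 × 1.807 = 26.20
Step 2: 14.5 × 1.807² = 47.35
Step 3: 14.5 × 1.807³ = 85.55
Step 4: 14.5 × 1.807⁴ = 154.60
Step 5: 14.5 × 1.807⁵ = 279.36

14.50px, 26.20px, 47.35px, 85.55px, 154.60px, 279.36px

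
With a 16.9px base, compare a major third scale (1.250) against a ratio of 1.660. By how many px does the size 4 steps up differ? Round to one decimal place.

Major third: 16.9 × 1.250⁴ = 41.260px
At 1.660: 16.9 × 1.660⁴ = 128.327px
Difference: 128.327 − 41.260 = 87.067px

87.1px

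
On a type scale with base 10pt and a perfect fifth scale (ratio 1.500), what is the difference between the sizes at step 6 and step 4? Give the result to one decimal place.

Step 4: 10.0 × 1.500⁴ = 50.625pt
Step 6: 10.0 × 1.500⁶ = 113.906pt
Difference: 113.906 − 50.625 = 63.281pt

63.3pt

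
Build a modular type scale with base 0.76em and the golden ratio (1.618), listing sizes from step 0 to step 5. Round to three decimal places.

0.760em, 1.230em, 1.990em, 3.219em, 5.209em, 8.428em

Step 0: 0.76em
Step 1: 0.76 × 1.618 = 1.230
Step 2: 0.76 × 1.618² = 1.990
Step 3: 0.76 × 1.618³ = 3.219
Step 4: 0.76 × 1.618⁴ = 5.209
Step 5: 0.76 × 1.618⁵ = 8.428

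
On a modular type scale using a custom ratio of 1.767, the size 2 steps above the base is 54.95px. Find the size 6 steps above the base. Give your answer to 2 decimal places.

535.69px

54.95 × 1.767⁴ = 54.95 × 9.74869 ≈ 535.690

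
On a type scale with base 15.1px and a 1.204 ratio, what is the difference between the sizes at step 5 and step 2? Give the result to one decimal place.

Step 2: 15.1 × 1.204² = 21.889px
Step 5: 15.1 × 1.204⁵ = 38.204px
Difference: 38.204 − 21.889 = 16.315px

16.3px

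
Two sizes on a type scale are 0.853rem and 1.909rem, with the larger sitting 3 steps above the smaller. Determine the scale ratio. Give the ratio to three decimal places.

The ratio satisfies 0.853 × r³ = 1.909, so r = (1.909 / 0.853)^(1/3).
r = 2.2380^(1/3) ≈ 1.3080

1.308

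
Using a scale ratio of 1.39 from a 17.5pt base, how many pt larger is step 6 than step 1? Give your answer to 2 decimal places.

Step 1: 17.5 × 1.39 = 24.3250pt
Step 6: 17.5 × 1.39⁶ = 126.2196pt
Difference: 126.2196 − 24.3250 = 101.8946pt

101.89pt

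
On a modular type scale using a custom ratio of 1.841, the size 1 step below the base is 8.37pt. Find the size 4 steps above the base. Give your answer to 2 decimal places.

177.01pt

8.37 × 1.841⁵ = 8.37 × 21.14798 ≈ 177.009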